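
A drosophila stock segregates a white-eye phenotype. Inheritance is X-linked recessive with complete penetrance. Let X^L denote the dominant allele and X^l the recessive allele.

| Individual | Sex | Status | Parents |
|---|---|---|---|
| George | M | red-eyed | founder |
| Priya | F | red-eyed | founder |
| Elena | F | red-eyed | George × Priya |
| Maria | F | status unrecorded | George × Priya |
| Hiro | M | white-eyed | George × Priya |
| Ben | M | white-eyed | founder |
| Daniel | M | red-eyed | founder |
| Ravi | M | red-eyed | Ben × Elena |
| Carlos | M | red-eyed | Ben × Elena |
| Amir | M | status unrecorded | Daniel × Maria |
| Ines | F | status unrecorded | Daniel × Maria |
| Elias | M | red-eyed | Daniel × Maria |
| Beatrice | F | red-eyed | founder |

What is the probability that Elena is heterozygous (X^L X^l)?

George is red-eyed, so George is X^L Y.
Priya is red-eyed so carries L and passed l to Hiro (X^l Y), so Priya is X^L X^l.
Their cross gives offspring ratios 1/2 X^L X^L : 1/2 X^L X^l. Conditioning on Elena being red-eyed, P(X^L X^l) = 1/2 / 1 = 1/2 before taking Elena's own offspring into account.
Ben is white-eyed, so Ben is X^l Y.
Now use Elena's offspring. Probability of each recorded status — red-eyed son Ravi: 1/2 if Elena is X^L X^l, 1 if X^L X^L; red-eyed son Carlos: 1/2 if Elena is X^L X^l, 1 if X^L X^L.
Bayes: P(X^L X^l) = 1/2·1/4 / (1/2·1/4 + 1/2·1) = 1/5.

1/5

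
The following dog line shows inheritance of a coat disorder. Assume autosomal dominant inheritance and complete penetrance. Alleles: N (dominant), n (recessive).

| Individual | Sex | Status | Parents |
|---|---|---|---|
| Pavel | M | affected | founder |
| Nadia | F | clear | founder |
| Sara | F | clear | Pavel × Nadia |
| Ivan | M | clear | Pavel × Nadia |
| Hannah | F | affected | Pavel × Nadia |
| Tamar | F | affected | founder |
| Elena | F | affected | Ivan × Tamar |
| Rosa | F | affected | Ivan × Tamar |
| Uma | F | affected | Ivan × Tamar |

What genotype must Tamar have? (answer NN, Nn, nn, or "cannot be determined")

cannot be determined

Tamar's phenotype allows NN or Nn, and no parent or child forces a single allele at both positions; consistent genotype assignments exist with Tamar as NN or Nn.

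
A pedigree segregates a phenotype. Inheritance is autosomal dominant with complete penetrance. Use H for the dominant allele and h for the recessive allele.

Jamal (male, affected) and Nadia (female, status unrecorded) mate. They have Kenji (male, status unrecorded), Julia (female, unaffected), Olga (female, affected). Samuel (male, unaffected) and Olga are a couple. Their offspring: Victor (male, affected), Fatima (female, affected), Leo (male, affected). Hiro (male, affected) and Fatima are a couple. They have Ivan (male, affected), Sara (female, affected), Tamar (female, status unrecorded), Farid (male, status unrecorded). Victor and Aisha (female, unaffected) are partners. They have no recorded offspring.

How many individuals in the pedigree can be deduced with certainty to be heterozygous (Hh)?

4

Obligate heterozygotes: Jamal is affected so carries H and passed h to Julia (hh), so Jamal is Hh; Victor is affected so carries H and received h from Samuel (hh), so Victor is Hh; Fatima is affected so carries H and received h from Samuel (hh), so Fatima is Hh; Leo is affected so carries H and received h from Samuel (hh), so Leo is Hh.
Every other individual is either homozygous by phenotype or has at least one consistent homozygous assignment, so the count is 4.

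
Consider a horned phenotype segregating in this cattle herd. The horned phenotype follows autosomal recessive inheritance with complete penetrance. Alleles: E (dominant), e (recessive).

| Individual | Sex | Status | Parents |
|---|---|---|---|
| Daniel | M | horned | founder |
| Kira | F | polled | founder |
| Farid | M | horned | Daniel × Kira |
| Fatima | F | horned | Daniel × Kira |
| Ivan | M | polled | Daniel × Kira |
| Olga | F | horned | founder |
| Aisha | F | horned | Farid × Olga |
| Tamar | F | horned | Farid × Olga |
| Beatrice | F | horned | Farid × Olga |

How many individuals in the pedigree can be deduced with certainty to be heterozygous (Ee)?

Obligate heterozygotes: Kira is polled so carries E and passed e to Farid (ee), so Kira is Ee; Ivan is polled so carries E and received e from Daniel (ee), so Ivan is Ee.
Every other individual is either homozygous by phenotype or has at least one consistent homozygous assignment, so the count is 2.

2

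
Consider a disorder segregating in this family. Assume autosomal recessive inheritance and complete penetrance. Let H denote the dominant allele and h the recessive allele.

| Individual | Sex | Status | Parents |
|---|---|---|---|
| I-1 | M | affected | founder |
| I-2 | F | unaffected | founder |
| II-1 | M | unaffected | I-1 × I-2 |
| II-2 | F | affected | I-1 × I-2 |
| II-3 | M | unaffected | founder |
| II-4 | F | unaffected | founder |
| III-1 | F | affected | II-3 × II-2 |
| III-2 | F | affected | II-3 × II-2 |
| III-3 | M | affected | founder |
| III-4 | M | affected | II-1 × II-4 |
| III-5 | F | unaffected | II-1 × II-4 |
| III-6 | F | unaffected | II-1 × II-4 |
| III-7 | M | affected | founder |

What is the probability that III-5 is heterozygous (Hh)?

2/3

II-1 is unaffected so carries H and received h from I-1 (hh), so II-1 is Hh.
II-4 is unaffected so carries H and passed h to III-4 (hh), so II-4 is Hh.
Their cross gives offspring ratios 1/4 HH : 1/2 Hh : 1/4 hh. Conditioning on III-5 being unaffected, P(Hh) = 1/2 / 3/4 = 2/3.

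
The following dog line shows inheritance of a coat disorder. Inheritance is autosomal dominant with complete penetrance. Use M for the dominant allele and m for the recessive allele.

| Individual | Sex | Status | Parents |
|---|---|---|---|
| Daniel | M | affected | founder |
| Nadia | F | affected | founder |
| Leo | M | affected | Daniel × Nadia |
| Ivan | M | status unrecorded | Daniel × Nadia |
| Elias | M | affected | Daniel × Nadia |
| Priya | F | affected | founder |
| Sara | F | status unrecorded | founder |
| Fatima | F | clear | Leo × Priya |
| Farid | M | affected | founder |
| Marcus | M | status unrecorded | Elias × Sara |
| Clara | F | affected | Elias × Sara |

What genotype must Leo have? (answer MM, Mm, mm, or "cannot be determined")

Mm

From phenotype alone, Leo is MM or Mm.
Leo is affected so carries M and passed m to Fatima (mm), so Leo is Mm.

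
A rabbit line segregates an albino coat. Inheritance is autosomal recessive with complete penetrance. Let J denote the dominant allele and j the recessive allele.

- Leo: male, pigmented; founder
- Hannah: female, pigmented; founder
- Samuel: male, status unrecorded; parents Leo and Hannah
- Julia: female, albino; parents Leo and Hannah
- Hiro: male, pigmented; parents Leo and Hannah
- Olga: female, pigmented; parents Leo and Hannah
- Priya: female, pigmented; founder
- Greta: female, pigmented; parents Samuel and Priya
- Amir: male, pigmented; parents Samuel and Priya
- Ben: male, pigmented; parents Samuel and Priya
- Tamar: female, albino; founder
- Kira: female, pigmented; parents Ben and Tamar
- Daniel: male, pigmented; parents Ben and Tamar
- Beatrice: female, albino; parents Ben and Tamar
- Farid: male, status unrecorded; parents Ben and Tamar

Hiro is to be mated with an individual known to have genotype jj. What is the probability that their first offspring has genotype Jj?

2/3

Leo is pigmented so carries J and passed j to Julia (jj), so Leo is Jj.
Hannah is pigmented so carries J and passed j to Julia (jj), so Hannah is Jj.
Hiro is a pigmented offspring of Leo (Jj) × Hannah (Jj), whose cross gives 1/4 JJ : 1/2 Jj : 1/4 jj; conditioning on being pigmented, Hiro is JJ with probability 1/3, Jj with probability 2/3.
Summing over parental genotype combinations, P(offspring has genotype Jj) = 1/3·1 + 2/3·1/2 = 2/3.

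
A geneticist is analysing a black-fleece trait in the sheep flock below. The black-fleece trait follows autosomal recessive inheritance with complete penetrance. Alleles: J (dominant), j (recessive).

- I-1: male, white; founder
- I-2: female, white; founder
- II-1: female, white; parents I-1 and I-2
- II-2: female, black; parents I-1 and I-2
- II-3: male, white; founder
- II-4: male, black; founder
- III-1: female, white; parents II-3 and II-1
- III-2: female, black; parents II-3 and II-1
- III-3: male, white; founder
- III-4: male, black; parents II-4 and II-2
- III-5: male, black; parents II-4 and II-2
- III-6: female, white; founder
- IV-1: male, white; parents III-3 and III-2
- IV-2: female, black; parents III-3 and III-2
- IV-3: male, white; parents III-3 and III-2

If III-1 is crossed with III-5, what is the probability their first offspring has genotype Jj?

2/3

II-3 is white so carries J and passed j to III-2 (jj), so II-3 is Jj.
II-1 is white so carries J and passed j to III-2 (jj), so II-1 is Jj.
III-1 is a white offspring of II-3 (Jj) × II-1 (Jj), whose cross gives 1/4 JJ : 1/2 Jj : 1/4 jj; conditioning on being white, III-1 is JJ with probability 1/3, Jj with probability 2/3.
III-5 is black, so III-5 is jj.
Summing over parental genotype combinations, P(offspring has genotype Jj) = 1/3·1 + 2/3·1/2 = 2/3.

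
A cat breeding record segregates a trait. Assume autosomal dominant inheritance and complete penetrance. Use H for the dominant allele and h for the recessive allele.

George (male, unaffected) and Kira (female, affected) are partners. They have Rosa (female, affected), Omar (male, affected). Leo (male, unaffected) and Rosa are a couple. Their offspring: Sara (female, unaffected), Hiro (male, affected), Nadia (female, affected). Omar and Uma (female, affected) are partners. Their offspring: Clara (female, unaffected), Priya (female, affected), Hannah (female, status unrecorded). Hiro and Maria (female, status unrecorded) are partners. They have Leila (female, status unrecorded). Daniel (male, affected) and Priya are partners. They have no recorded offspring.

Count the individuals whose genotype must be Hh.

5

Obligate heterozygotes: Rosa is affected so carries H and received h from George (hh), so Rosa is Hh; Omar is affected so carries H and received h from George (hh), so Omar is Hh; Uma is affected so carries H and passed h to Clara (hh), so Uma is Hh; Hiro is affected so carries H and received h from Leo (hh), so Hiro is Hh; Nadia is affected so carries H and received h from Leo (hh), so Nadia is Hh.
Every other individual is either homozygous by phenotype or has at least one consistent homozygous assignment, so the count is 5.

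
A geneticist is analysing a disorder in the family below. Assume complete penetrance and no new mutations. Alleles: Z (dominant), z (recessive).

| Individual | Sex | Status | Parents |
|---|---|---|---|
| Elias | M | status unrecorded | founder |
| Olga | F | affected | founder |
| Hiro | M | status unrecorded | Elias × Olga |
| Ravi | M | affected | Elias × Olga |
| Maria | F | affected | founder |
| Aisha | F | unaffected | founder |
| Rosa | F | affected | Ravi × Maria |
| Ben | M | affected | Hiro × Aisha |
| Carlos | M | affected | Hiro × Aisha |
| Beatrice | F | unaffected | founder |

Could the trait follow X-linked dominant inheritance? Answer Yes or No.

Under X-linked dominant, Ben (affected, male) cannot arise from Hiro (unrecorded) × Aisha (unaffected).

No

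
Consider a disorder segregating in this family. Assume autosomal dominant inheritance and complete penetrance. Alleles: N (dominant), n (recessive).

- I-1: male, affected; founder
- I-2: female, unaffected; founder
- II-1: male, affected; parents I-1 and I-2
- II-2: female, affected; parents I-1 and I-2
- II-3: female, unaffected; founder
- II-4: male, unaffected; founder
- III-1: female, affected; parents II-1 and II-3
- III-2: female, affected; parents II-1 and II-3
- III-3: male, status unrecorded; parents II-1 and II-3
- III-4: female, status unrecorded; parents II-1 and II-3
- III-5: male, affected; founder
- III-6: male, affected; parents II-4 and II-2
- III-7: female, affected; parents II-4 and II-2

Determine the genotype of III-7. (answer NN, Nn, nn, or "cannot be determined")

Nn

From phenotype alone, III-7 is NN or Nn.
III-7 is affected so carries N and received n from II-4 (nn), so III-7 is Nn.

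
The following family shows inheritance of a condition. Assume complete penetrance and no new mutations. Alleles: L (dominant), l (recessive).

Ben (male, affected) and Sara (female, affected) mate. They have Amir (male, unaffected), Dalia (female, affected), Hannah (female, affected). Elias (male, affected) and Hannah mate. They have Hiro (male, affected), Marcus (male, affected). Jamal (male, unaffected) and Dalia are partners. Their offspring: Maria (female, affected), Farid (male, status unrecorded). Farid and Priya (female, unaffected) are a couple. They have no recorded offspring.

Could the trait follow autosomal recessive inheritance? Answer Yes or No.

Under autosomal recessive, Amir (unaffected, male) cannot arise from Ben (affected) × Sara (affected).

No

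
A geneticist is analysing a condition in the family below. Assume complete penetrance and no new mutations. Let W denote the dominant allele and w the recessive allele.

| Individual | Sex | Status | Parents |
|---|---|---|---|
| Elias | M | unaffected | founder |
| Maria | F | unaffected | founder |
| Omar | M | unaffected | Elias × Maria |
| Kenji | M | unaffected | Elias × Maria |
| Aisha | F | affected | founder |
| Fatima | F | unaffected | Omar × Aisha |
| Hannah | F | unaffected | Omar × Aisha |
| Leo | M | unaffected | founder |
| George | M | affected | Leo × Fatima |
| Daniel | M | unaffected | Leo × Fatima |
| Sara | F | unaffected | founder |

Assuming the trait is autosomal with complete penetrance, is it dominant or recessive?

recessive

Leo and Fatima are both unaffected yet have an affected child George. Under dominance, an affected child requires at least one affected parent, so the trait cannot be dominant.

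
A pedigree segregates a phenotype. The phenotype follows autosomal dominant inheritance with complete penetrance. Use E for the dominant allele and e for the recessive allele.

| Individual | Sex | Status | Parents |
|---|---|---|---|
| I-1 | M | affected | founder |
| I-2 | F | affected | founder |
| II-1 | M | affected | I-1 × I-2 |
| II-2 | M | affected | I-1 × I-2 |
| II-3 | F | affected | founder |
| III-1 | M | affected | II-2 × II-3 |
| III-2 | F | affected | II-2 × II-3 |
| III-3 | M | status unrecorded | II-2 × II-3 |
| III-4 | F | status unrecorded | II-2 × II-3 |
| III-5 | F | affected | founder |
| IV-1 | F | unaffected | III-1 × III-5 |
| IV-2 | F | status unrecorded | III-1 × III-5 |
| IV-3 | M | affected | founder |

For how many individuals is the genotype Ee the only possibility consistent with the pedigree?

Obligate heterozygotes: III-1 is affected so carries E and passed e to IV-1 (ee), so III-1 is Ee; III-5 is affected so carries E and passed e to IV-1 (ee), so III-5 is Ee.
Every other individual is either homozygous by phenotype or has at least one consistent homozygous assignment, so the count is 2.

2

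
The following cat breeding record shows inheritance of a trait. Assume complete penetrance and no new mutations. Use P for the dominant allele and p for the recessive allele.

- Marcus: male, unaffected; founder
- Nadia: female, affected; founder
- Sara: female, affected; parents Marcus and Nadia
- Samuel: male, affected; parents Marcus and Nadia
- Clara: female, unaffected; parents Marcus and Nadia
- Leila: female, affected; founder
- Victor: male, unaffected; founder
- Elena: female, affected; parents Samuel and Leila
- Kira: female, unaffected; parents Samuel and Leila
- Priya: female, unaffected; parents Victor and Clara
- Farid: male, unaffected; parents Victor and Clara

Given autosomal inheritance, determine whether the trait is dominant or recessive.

Samuel and Leila are both affected yet have an unaffected child Kira. Under a recessive model two affected parents are homozygous and every child would be affected, so the trait cannot be recessive.

dominant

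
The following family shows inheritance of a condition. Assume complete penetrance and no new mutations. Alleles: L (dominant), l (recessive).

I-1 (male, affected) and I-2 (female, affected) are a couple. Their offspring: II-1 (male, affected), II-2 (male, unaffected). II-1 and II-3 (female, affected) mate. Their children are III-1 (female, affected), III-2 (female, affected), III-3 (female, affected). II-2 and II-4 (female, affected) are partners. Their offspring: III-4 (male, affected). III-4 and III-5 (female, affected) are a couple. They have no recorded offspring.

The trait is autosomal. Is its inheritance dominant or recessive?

I-1 and I-2 are both affected yet have an unaffected child II-2. Under a recessive model two affected parents are homozygous and every child would be affected, so the trait cannot be recessive.

dominant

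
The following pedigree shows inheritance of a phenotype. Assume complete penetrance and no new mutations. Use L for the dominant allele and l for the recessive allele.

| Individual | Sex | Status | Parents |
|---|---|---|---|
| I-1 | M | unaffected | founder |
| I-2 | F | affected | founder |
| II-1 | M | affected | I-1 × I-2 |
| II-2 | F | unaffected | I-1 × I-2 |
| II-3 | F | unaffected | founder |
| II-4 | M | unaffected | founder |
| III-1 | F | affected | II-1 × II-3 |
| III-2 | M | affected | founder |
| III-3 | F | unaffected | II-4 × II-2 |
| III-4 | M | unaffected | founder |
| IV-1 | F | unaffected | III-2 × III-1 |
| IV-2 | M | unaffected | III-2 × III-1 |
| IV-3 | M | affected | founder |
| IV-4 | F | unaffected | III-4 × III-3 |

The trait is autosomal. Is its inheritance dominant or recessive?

III-2 and III-1 are both affected yet have an unaffected child IV-1. Under a recessive model two affected parents are homozygous and every child would be affected, so the trait cannot be recessive.

dominant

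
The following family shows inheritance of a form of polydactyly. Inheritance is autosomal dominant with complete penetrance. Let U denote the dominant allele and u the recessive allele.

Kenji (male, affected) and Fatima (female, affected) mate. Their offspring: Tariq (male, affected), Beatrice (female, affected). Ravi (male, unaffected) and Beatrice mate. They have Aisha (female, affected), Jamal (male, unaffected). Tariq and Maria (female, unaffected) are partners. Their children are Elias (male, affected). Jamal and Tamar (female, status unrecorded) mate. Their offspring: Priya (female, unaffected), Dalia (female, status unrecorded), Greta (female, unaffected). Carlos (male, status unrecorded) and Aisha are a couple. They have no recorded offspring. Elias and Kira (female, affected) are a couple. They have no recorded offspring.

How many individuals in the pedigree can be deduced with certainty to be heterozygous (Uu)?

3

Obligate heterozygotes: Beatrice is affected so carries U and passed u to Jamal (uu), so Beatrice is Uu; Aisha is affected so carries U and received u from Ravi (uu), so Aisha is Uu; Elias is affected so carries U and received u from Maria (uu), so Elias is Uu.
Every other individual is either homozygous by phenotype or has at least one consistent homozygous assignment, so the count is 3.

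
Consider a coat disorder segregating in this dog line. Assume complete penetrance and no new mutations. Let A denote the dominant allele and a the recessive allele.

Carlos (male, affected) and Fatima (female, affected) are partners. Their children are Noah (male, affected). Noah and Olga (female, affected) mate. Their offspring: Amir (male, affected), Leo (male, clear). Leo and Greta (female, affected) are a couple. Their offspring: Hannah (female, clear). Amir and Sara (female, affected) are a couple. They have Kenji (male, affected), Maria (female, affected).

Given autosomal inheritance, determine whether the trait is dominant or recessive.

dominant

Noah and Olga are both affected yet have a clear child Leo. Under a recessive model two affected parents are homozygous and every child would be affected, so the trait cannot be recessive.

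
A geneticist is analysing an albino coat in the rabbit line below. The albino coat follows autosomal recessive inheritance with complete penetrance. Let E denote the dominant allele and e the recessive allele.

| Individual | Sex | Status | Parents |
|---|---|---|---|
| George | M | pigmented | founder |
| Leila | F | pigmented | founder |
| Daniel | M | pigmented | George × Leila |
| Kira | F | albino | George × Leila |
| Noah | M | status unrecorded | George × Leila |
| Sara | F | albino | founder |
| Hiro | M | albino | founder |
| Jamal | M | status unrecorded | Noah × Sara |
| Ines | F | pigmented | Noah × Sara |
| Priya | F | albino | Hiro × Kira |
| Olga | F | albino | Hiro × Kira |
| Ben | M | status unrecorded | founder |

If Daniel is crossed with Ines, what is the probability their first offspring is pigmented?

5/6

George is pigmented so carries E and passed e to Kira (ee), so George is Ee.
Leila is pigmented so carries E and passed e to Kira (ee), so Leila is Ee.
Daniel is a pigmented offspring of George (Ee) × Leila (Ee), whose cross gives 1/4 EE : 1/2 Ee : 1/4 ee; conditioning on being pigmented, Daniel is EE with probability 1/3, Ee with probability 2/3.
Ines is pigmented so carries E and received e from Sara (ee), so Ines is Ee.
Summing over parental genotype combinations, P(offspring is pigmented) = 1/3·1 + 2/3·3/4 = 5/6.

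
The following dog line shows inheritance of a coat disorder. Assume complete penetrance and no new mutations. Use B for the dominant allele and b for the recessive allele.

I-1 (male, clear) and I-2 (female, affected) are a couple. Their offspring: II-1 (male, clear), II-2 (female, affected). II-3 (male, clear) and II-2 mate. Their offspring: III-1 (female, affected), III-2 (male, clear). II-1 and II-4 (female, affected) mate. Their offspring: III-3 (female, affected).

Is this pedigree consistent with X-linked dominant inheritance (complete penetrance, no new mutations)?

A consistent assignment under X-linked dominant exists: I-1 X^b Y, I-2 X^B X^b, II-1 X^b Y, II-2 X^B X^b, II-3 X^b Y, II-4 X^B X^B, III-1 X^B X^b, III-2 X^b Y, III-3 X^B X^b.
In this assignment every recorded phenotype matches its genotype and every non-founder's genotype is obtainable from its parents' genotypes, so the pedigree is consistent.

Yes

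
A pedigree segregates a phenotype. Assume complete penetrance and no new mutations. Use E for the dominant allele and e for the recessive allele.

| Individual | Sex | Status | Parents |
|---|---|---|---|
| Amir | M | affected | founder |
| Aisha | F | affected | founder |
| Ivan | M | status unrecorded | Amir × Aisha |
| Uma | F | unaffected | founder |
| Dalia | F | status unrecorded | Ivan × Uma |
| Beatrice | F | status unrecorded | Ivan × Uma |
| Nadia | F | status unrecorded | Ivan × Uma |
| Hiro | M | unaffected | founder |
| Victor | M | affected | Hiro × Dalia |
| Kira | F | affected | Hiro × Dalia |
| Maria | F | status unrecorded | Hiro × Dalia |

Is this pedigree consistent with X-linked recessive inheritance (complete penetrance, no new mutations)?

Under X-linked recessive, Kira (affected, female) cannot arise from Hiro (unaffected) × Dalia (unrecorded).

No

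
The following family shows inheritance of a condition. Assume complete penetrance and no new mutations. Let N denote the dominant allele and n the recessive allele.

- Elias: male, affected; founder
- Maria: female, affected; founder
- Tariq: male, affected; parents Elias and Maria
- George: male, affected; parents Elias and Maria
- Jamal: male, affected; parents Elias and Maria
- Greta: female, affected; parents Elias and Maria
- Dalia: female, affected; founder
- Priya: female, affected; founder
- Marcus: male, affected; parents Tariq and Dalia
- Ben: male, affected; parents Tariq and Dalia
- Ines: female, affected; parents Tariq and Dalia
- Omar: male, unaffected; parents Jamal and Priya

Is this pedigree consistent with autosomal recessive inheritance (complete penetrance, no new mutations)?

No

Under autosomal recessive, Omar (unaffected, male) cannot arise from Jamal (affected) × Priya (affected).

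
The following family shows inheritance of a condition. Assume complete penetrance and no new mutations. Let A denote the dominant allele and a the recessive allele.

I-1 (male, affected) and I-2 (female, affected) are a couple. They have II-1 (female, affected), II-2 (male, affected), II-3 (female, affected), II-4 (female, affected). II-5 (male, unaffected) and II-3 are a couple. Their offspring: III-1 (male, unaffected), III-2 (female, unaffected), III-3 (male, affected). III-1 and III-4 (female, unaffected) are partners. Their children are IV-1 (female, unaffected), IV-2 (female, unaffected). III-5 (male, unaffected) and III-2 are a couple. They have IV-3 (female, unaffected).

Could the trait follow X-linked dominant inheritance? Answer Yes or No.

Yes

A consistent assignment under X-linked dominant exists: I-1 X^A Y, I-2 X^A X^a, II-1 X^A X^A, II-2 X^A Y, II-3 X^A X^a, II-4 X^A X^A, II-5 X^a Y, III-1 X^a Y, III-2 X^a X^a, III-3 X^A Y, III-4 X^a X^a, III-5 X^a Y, IV-1 X^a X^a, IV-2 X^a X^a, IV-3 X^a X^a.
In this assignment every recorded phenotype matches its genotype and every non-founder's genotype is obtainable from its parents' genotypes, so the pedigree is consistent.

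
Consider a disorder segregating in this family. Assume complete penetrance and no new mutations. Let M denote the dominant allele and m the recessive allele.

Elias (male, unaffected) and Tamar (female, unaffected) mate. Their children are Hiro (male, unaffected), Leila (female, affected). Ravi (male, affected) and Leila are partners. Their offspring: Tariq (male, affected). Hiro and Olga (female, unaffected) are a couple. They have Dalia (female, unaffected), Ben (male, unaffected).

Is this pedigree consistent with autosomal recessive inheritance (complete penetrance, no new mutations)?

Yes

A consistent assignment under autosomal recessive exists: Elias Mm, Tamar Mm, Hiro MM, Leila mm, Ravi mm, Olga MM, Tariq mm, Dalia MM, Ben MM.
In this assignment every recorded phenotype matches its genotype and every non-founder's genotype is obtainable from its parents' genotypes, so the pedigree is consistent.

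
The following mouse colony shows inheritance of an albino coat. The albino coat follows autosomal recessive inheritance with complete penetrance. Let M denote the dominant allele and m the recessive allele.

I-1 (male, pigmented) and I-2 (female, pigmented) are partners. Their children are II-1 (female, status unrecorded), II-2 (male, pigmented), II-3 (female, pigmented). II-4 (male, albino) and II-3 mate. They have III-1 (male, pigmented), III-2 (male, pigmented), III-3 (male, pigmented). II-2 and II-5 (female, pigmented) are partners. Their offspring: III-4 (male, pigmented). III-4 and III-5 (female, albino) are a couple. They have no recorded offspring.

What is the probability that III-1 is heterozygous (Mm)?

III-1 is pigmented so carries M and received m from II-4 (mm), so III-1 is Mm, giving P(Mm) = 1.

1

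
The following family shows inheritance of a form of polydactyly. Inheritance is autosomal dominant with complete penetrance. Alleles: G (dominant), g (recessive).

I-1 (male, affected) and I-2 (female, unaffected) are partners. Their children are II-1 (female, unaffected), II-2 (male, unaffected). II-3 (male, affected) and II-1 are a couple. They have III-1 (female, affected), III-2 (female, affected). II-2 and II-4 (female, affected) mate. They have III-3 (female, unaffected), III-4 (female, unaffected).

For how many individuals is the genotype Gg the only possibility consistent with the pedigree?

4

Obligate heterozygotes: I-1 is affected so carries G and passed g to II-1 (gg), so I-1 is Gg; II-4 is affected so carries G and passed g to III-3 (gg), so II-4 is Gg; III-1 is affected so carries G and received g from II-1 (gg), so III-1 is Gg; III-2 is affected so carries G and received g from II-1 (gg), so III-2 is Gg.
Every other individual is either homozygous by phenotype or has at least one consistent homozygous assignment, so the count is 4.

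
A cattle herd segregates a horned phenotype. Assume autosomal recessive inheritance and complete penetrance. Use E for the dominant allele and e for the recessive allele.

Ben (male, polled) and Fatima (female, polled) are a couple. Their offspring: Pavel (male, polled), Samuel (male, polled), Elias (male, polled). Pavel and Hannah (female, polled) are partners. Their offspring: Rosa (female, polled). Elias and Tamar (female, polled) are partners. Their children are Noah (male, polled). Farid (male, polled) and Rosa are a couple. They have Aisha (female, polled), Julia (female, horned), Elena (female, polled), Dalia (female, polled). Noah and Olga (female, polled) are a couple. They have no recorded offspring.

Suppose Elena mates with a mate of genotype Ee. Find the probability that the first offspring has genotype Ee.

1/2

Farid is polled so carries E and passed e to Julia (ee), so Farid is Ee.
Rosa is polled so carries E and passed e to Julia (ee), so Rosa is Ee.
Elena is a polled offspring of Farid (Ee) × Rosa (Ee), whose cross gives 1/4 EE : 1/2 Ee : 1/4 ee; conditioning on being polled, Elena is EE with probability 1/3, Ee with probability 2/3.
Summing over parental genotype combinations, P(offspring has genotype Ee) = 1/3·1/2 + 2/3·1/2 = 1/2.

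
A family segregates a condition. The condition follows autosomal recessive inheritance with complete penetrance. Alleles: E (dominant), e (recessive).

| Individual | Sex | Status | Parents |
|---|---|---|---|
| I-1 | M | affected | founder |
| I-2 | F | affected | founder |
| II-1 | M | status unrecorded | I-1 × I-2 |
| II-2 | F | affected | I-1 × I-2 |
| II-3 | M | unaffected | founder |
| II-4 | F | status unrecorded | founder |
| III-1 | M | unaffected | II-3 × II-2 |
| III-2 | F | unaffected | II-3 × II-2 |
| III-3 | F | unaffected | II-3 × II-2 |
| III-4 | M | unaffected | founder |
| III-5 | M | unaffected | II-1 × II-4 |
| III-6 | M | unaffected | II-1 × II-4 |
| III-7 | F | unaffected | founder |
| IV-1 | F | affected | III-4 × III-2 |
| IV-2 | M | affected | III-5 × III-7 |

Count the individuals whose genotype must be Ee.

Obligate heterozygotes: III-1 is unaffected so carries E and received e from II-2 (ee), so III-1 is Ee; III-2 is unaffected so carries E and received e from II-2 (ee), so III-2 is Ee; III-3 is unaffected so carries E and received e from II-2 (ee), so III-3 is Ee; III-4 is unaffected so carries E and passed e to IV-1 (ee), so III-4 is Ee; III-5 is unaffected so carries E and received e from II-1 (ee), so III-5 is Ee; III-6 is unaffected so carries E and received e from II-1 (ee), so III-6 is Ee; III-7 is unaffected so carries E and passed e to IV-2 (ee), so III-7 is Ee.
Every other individual is either homozygous by phenotype or has at least one consistent homozygous assignment, so the count is 7.

7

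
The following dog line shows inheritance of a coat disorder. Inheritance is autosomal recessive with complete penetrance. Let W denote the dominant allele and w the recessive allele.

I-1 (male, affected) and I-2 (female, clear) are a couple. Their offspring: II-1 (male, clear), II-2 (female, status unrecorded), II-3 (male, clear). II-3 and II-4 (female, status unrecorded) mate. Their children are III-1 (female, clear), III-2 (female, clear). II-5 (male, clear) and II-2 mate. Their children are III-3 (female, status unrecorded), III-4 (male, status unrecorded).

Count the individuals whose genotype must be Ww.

Obligate heterozygotes: II-1 is clear so carries W and received w from I-1 (ww), so II-1 is Ww; II-3 is clear so carries W and received w from I-1 (ww), so II-3 is Ww.
Every other individual is either homozygous by phenotype or has at least one consistent homozygous assignment, so the count is 2.

2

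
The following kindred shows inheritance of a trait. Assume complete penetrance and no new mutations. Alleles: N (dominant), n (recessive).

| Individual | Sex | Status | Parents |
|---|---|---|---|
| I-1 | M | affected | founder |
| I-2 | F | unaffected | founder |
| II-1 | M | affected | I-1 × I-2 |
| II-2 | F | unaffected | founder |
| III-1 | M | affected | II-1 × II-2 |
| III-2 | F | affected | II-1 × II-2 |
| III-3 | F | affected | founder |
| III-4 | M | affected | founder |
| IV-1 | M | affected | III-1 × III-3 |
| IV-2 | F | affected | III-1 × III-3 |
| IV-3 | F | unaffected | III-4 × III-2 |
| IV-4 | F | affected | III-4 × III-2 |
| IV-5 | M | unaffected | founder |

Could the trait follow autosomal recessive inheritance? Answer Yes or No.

Under autosomal recessive, IV-3 (unaffected, female) cannot arise from III-4 (affected) × III-2 (affected).

No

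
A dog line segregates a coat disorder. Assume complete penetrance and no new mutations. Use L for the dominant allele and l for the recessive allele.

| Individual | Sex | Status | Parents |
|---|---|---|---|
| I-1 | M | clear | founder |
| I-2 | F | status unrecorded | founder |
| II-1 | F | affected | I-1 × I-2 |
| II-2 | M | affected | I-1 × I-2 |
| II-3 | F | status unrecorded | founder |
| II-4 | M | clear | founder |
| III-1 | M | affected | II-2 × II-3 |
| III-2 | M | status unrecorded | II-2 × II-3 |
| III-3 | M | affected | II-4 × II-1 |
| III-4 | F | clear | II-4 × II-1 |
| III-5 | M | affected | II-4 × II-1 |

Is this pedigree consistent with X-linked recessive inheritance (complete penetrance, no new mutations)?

Under X-linked recessive, II-1 (affected, female) cannot arise from I-1 (clear) × I-2 (unrecorded).

No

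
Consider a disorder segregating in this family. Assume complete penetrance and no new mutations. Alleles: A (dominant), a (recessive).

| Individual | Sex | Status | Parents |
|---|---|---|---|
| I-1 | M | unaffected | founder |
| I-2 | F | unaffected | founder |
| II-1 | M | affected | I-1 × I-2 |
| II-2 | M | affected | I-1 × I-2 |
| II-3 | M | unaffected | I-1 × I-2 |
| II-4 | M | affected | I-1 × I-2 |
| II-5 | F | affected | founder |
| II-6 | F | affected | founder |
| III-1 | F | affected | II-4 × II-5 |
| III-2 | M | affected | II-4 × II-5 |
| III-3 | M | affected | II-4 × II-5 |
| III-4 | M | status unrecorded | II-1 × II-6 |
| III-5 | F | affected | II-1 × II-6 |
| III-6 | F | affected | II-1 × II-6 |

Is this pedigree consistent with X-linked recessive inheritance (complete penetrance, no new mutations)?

A consistent assignment under X-linked recessive exists: I-1 X^A Y, I-2 X^A X^a, II-1 X^a Y, II-2 X^a Y, II-3 X^A Y, II-4 X^a Y, II-5 X^a X^a, II-6 X^a X^a, III-1 X^a X^a, III-2 X^a Y, III-3 X^a Y, III-4 X^a Y, III-5 X^a X^a, III-6 X^a X^a.
In this assignment every recorded phenotype matches its genotype and every non-founder's genotype is obtainable from its parents' genotypes, so the pedigree is consistent.

Yes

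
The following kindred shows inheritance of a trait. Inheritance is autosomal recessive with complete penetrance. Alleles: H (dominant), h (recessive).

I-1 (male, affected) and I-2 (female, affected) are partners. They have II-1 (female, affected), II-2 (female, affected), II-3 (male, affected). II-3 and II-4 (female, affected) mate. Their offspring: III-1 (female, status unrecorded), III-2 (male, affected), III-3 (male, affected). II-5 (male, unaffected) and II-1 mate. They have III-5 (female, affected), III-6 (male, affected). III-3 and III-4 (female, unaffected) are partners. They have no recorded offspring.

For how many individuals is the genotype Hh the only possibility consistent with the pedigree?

Obligate heterozygotes: II-5 is unaffected so carries H and passed h to III-5 (hh), so II-5 is Hh.
Every other individual is either homozygous by phenotype or has at least one consistent homozygous assignment, so the count is 1.

1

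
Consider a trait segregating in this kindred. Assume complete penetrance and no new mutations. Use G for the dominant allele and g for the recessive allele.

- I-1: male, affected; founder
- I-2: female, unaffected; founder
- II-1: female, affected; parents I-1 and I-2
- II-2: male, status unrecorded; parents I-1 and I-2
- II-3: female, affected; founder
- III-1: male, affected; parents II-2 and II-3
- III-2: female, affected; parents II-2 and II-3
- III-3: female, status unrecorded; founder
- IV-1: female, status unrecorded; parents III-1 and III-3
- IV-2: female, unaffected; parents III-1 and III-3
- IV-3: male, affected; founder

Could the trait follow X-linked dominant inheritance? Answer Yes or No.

No

Under X-linked dominant, IV-2 (unaffected, female) cannot arise from III-1 (affected) × III-3 (unrecorded).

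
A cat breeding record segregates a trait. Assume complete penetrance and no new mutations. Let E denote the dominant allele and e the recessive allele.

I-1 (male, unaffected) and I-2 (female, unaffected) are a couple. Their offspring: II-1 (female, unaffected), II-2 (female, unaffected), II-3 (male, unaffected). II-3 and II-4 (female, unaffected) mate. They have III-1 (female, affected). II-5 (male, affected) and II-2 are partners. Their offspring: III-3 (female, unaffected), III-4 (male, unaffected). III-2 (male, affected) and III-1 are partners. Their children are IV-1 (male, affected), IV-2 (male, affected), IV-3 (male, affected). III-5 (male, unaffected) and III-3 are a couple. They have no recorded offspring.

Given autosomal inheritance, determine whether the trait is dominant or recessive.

II-3 and II-4 are both unaffected yet have an affected child III-1. Under dominance, an affected child requires at least one affected parent, so the trait cannot be dominant.

recessive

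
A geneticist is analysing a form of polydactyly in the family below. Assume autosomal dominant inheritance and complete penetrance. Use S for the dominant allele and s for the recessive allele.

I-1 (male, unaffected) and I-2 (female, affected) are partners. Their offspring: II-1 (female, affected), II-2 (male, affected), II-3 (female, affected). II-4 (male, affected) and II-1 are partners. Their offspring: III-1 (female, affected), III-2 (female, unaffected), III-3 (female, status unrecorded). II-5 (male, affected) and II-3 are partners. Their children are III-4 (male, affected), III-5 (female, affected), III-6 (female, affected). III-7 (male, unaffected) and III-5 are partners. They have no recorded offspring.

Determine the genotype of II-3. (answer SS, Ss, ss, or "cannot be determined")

From phenotype alone, II-3 is SS or Ss.
II-3 is affected so carries S and received s from I-1 (ss), so II-3 is Ss.

Ss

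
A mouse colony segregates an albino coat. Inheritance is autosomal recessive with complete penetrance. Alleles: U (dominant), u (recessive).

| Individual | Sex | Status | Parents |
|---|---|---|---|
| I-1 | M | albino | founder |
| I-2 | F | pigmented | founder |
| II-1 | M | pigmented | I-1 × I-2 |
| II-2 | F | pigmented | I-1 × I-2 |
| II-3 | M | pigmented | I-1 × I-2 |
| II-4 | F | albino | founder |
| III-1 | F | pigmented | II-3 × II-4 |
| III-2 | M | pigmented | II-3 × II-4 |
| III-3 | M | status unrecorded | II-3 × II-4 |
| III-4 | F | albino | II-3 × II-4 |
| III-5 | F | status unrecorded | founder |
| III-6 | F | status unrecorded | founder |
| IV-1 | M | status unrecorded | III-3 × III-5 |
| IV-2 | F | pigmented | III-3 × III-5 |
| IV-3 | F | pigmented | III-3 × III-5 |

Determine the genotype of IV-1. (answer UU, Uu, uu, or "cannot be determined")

cannot be determined

IV-1's phenotype is unrecorded, and no parent or child forces a single allele at both positions; consistent genotype assignments exist with IV-1 as UU or Uu or uu.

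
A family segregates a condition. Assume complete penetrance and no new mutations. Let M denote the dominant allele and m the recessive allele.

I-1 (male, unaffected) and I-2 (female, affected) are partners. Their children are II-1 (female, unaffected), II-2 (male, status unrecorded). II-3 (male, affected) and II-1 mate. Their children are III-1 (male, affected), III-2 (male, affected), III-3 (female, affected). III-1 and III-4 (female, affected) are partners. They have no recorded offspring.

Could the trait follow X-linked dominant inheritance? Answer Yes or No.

Under X-linked dominant, III-1 (affected, male) cannot arise from II-3 (affected) × II-1 (unaffected).

No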